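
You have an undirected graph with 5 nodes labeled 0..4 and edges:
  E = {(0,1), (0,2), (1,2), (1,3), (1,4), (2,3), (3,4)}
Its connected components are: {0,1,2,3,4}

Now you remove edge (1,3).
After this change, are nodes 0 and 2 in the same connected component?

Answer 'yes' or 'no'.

Initial components: {0,1,2,3,4}
Removing edge (1,3): not a bridge — component count unchanged at 1.
New components: {0,1,2,3,4}
Are 0 and 2 in the same component? yes

Answer: yes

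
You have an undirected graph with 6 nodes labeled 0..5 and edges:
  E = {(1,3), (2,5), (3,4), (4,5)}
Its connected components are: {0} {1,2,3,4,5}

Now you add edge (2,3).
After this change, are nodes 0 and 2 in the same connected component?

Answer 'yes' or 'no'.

Answer: no

Derivation:
Initial components: {0} {1,2,3,4,5}
Adding edge (2,3): both already in same component {1,2,3,4,5}. No change.
New components: {0} {1,2,3,4,5}
Are 0 and 2 in the same component? no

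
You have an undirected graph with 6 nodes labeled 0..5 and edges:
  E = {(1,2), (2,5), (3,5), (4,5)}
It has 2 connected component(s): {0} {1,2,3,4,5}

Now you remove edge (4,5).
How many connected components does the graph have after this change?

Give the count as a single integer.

Initial component count: 2
Remove (4,5): it was a bridge. Count increases: 2 -> 3.
  After removal, components: {0} {1,2,3,5} {4}
New component count: 3

Answer: 3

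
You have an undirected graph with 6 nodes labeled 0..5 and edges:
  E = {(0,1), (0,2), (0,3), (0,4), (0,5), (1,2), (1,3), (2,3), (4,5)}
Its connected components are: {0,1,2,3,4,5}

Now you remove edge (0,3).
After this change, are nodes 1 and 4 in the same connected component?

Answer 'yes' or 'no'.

Answer: yes

Derivation:
Initial components: {0,1,2,3,4,5}
Removing edge (0,3): not a bridge — component count unchanged at 1.
New components: {0,1,2,3,4,5}
Are 1 and 4 in the same component? yes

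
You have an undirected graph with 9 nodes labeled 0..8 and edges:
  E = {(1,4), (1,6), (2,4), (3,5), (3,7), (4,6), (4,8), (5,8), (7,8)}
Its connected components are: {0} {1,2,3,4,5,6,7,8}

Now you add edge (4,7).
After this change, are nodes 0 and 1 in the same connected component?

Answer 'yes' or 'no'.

Answer: no

Derivation:
Initial components: {0} {1,2,3,4,5,6,7,8}
Adding edge (4,7): both already in same component {1,2,3,4,5,6,7,8}. No change.
New components: {0} {1,2,3,4,5,6,7,8}
Are 0 and 1 in the same component? no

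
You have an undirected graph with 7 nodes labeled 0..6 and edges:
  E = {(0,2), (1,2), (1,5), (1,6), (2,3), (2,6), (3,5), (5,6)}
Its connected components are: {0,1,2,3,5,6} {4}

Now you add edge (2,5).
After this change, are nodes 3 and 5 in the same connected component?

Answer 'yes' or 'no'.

Answer: yes

Derivation:
Initial components: {0,1,2,3,5,6} {4}
Adding edge (2,5): both already in same component {0,1,2,3,5,6}. No change.
New components: {0,1,2,3,5,6} {4}
Are 3 and 5 in the same component? yes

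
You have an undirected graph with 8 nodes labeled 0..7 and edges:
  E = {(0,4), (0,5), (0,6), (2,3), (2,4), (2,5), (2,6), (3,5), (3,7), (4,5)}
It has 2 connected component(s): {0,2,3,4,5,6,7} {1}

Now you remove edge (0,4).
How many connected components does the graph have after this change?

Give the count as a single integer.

Initial component count: 2
Remove (0,4): not a bridge. Count unchanged: 2.
  After removal, components: {0,2,3,4,5,6,7} {1}
New component count: 2

Answer: 2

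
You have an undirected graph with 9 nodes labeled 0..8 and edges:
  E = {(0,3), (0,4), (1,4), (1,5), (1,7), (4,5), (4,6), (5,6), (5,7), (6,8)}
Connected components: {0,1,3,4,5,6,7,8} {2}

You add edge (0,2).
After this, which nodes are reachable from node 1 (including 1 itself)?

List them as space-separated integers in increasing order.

Answer: 0 1 2 3 4 5 6 7 8

Derivation:
Before: nodes reachable from 1: {0,1,3,4,5,6,7,8}
Adding (0,2): merges 1's component with another. Reachability grows.
After: nodes reachable from 1: {0,1,2,3,4,5,6,7,8}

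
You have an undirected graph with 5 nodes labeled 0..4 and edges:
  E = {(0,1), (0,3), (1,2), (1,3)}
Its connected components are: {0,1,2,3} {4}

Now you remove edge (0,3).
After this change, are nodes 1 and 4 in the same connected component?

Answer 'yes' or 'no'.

Initial components: {0,1,2,3} {4}
Removing edge (0,3): not a bridge — component count unchanged at 2.
New components: {0,1,2,3} {4}
Are 1 and 4 in the same component? no

Answer: no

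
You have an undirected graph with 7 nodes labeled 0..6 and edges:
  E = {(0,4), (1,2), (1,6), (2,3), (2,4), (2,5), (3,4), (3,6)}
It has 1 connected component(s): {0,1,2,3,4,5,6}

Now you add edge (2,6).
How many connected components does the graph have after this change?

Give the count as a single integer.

Answer: 1

Derivation:
Initial component count: 1
Add (2,6): endpoints already in same component. Count unchanged: 1.
New component count: 1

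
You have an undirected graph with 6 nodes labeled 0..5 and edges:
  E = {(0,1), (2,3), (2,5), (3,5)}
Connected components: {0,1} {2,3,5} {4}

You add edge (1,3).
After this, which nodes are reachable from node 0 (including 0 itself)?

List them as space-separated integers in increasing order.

Before: nodes reachable from 0: {0,1}
Adding (1,3): merges 0's component with another. Reachability grows.
After: nodes reachable from 0: {0,1,2,3,5}

Answer: 0 1 2 3 5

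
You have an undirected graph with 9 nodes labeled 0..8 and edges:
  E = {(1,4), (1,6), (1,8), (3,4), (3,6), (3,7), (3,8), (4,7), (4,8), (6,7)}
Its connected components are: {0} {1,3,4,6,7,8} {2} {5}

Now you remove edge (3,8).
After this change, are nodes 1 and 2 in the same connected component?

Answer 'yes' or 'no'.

Answer: no

Derivation:
Initial components: {0} {1,3,4,6,7,8} {2} {5}
Removing edge (3,8): not a bridge — component count unchanged at 4.
New components: {0} {1,3,4,6,7,8} {2} {5}
Are 1 and 2 in the same component? no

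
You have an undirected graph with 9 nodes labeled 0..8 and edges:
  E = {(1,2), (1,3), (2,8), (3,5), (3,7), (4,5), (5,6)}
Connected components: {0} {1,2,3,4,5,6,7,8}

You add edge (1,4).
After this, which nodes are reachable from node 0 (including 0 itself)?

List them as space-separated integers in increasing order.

Answer: 0

Derivation:
Before: nodes reachable from 0: {0}
Adding (1,4): both endpoints already in same component. Reachability from 0 unchanged.
After: nodes reachable from 0: {0}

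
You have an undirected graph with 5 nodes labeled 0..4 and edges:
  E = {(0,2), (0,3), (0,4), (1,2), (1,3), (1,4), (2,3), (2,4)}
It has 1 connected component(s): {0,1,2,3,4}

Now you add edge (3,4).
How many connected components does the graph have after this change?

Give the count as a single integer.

Answer: 1

Derivation:
Initial component count: 1
Add (3,4): endpoints already in same component. Count unchanged: 1.
New component count: 1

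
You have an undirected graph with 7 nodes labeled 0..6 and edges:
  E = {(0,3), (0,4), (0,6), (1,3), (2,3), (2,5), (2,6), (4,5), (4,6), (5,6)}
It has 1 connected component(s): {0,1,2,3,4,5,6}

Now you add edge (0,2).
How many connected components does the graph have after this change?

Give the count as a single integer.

Answer: 1

Derivation:
Initial component count: 1
Add (0,2): endpoints already in same component. Count unchanged: 1.
New component count: 1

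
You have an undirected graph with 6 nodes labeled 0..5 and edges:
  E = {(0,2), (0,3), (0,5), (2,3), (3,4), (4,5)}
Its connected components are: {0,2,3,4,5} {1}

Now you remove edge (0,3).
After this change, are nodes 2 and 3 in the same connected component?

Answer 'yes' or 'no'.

Answer: yes

Derivation:
Initial components: {0,2,3,4,5} {1}
Removing edge (0,3): not a bridge — component count unchanged at 2.
New components: {0,2,3,4,5} {1}
Are 2 and 3 in the same component? yes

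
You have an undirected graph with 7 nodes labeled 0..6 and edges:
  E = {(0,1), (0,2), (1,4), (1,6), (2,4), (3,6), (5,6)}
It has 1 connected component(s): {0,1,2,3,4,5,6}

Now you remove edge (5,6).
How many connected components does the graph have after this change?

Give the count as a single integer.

Answer: 2

Derivation:
Initial component count: 1
Remove (5,6): it was a bridge. Count increases: 1 -> 2.
  After removal, components: {0,1,2,3,4,6} {5}
New component count: 2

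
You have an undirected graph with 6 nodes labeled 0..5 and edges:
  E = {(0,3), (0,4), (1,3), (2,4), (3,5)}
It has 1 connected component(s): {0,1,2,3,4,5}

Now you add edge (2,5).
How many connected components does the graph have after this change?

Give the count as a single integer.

Answer: 1

Derivation:
Initial component count: 1
Add (2,5): endpoints already in same component. Count unchanged: 1.
New component count: 1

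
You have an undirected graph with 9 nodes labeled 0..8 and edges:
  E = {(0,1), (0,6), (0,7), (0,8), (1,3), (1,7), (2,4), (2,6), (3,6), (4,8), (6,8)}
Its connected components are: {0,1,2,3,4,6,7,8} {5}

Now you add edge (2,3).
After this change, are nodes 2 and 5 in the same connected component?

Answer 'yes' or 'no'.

Answer: no

Derivation:
Initial components: {0,1,2,3,4,6,7,8} {5}
Adding edge (2,3): both already in same component {0,1,2,3,4,6,7,8}. No change.
New components: {0,1,2,3,4,6,7,8} {5}
Are 2 and 5 in the same component? no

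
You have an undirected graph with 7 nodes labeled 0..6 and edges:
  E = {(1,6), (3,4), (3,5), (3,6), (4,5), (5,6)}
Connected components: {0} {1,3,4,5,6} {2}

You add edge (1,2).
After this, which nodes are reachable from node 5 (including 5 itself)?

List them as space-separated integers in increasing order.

Answer: 1 2 3 4 5 6

Derivation:
Before: nodes reachable from 5: {1,3,4,5,6}
Adding (1,2): merges 5's component with another. Reachability grows.
After: nodes reachable from 5: {1,2,3,4,5,6}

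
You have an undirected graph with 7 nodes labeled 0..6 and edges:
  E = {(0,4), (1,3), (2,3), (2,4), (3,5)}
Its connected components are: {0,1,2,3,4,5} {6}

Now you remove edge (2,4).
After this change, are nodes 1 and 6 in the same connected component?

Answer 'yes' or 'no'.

Initial components: {0,1,2,3,4,5} {6}
Removing edge (2,4): it was a bridge — component count 2 -> 3.
New components: {0,4} {1,2,3,5} {6}
Are 1 and 6 in the same component? no

Answer: no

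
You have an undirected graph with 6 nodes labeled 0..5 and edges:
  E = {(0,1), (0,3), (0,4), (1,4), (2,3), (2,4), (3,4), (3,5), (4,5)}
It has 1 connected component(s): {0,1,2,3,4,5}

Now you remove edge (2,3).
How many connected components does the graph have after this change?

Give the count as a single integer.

Answer: 1

Derivation:
Initial component count: 1
Remove (2,3): not a bridge. Count unchanged: 1.
  After removal, components: {0,1,2,3,4,5}
New component count: 1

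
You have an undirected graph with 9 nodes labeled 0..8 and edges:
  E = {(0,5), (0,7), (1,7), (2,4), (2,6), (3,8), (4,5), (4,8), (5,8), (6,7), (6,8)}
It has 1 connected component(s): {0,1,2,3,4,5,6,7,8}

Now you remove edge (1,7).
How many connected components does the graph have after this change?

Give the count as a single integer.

Answer: 2

Derivation:
Initial component count: 1
Remove (1,7): it was a bridge. Count increases: 1 -> 2.
  After removal, components: {0,2,3,4,5,6,7,8} {1}
New component count: 2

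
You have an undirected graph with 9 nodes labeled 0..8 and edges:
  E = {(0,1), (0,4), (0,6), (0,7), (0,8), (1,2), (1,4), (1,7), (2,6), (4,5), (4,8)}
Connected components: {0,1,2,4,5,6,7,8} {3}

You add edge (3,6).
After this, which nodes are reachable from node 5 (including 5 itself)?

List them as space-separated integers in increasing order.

Answer: 0 1 2 3 4 5 6 7 8

Derivation:
Before: nodes reachable from 5: {0,1,2,4,5,6,7,8}
Adding (3,6): merges 5's component with another. Reachability grows.
After: nodes reachable from 5: {0,1,2,3,4,5,6,7,8}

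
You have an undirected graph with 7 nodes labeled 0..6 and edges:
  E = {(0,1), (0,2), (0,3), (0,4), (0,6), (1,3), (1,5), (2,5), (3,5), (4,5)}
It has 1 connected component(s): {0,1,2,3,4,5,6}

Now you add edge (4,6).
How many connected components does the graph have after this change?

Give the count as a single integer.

Initial component count: 1
Add (4,6): endpoints already in same component. Count unchanged: 1.
New component count: 1

Answer: 1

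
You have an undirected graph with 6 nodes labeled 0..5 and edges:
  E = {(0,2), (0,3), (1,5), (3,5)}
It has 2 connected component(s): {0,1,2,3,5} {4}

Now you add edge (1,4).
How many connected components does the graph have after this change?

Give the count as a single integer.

Answer: 1

Derivation:
Initial component count: 2
Add (1,4): merges two components. Count decreases: 2 -> 1.
New component count: 1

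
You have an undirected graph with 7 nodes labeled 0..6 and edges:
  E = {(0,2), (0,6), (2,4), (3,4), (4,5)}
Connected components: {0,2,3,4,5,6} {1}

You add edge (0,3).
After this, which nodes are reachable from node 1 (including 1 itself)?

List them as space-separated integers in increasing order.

Answer: 1

Derivation:
Before: nodes reachable from 1: {1}
Adding (0,3): both endpoints already in same component. Reachability from 1 unchanged.
After: nodes reachable from 1: {1}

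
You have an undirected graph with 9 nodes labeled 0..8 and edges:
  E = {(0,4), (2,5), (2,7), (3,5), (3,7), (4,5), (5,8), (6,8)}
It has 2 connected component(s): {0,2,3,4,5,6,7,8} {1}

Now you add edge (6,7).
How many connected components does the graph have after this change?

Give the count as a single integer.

Answer: 2

Derivation:
Initial component count: 2
Add (6,7): endpoints already in same component. Count unchanged: 2.
New component count: 2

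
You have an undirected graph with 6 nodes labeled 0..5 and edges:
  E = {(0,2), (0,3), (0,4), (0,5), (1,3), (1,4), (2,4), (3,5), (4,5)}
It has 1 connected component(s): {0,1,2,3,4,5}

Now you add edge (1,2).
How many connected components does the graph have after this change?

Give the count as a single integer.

Answer: 1

Derivation:
Initial component count: 1
Add (1,2): endpoints already in same component. Count unchanged: 1.
New component count: 1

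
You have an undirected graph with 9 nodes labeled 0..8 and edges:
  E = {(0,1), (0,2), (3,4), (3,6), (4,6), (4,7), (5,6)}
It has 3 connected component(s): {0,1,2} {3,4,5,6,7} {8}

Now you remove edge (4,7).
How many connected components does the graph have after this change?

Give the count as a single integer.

Initial component count: 3
Remove (4,7): it was a bridge. Count increases: 3 -> 4.
  After removal, components: {0,1,2} {3,4,5,6} {7} {8}
New component count: 4

Answer: 4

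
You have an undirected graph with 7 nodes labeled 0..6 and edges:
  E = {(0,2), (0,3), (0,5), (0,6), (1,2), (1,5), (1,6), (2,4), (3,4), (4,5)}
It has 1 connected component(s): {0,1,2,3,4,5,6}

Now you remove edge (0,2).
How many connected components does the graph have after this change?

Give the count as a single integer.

Answer: 1

Derivation:
Initial component count: 1
Remove (0,2): not a bridge. Count unchanged: 1.
  After removal, components: {0,1,2,3,4,5,6}
New component count: 1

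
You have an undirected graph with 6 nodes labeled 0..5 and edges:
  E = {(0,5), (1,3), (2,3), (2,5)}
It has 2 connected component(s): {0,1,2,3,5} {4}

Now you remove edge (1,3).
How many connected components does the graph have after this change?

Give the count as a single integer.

Initial component count: 2
Remove (1,3): it was a bridge. Count increases: 2 -> 3.
  After removal, components: {0,2,3,5} {1} {4}
New component count: 3

Answer: 3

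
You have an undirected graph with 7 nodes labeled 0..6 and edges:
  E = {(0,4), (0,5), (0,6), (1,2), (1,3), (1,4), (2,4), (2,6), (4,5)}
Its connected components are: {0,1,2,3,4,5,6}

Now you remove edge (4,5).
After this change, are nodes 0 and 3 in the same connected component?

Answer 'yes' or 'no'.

Initial components: {0,1,2,3,4,5,6}
Removing edge (4,5): not a bridge — component count unchanged at 1.
New components: {0,1,2,3,4,5,6}
Are 0 and 3 in the same component? yes

Answer: yes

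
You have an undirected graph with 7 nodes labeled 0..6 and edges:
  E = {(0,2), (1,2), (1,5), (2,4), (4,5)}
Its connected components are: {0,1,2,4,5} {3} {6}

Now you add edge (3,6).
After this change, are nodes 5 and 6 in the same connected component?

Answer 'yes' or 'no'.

Initial components: {0,1,2,4,5} {3} {6}
Adding edge (3,6): merges {3} and {6}.
New components: {0,1,2,4,5} {3,6}
Are 5 and 6 in the same component? no

Answer: no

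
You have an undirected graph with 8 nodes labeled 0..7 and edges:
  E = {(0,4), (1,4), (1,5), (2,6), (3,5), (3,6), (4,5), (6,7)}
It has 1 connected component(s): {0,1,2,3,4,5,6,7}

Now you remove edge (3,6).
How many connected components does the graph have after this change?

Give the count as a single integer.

Initial component count: 1
Remove (3,6): it was a bridge. Count increases: 1 -> 2.
  After removal, components: {0,1,3,4,5} {2,6,7}
New component count: 2

Answer: 2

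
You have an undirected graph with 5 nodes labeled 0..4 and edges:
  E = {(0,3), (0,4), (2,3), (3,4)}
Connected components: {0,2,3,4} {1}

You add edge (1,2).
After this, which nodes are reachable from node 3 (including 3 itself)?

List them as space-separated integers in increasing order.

Before: nodes reachable from 3: {0,2,3,4}
Adding (1,2): merges 3's component with another. Reachability grows.
After: nodes reachable from 3: {0,1,2,3,4}

Answer: 0 1 2 3 4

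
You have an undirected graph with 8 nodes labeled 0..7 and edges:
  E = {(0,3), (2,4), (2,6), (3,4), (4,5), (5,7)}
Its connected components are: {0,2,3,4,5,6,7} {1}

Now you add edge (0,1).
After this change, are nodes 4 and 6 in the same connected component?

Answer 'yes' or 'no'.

Answer: yes

Derivation:
Initial components: {0,2,3,4,5,6,7} {1}
Adding edge (0,1): merges {0,2,3,4,5,6,7} and {1}.
New components: {0,1,2,3,4,5,6,7}
Are 4 and 6 in the same component? yes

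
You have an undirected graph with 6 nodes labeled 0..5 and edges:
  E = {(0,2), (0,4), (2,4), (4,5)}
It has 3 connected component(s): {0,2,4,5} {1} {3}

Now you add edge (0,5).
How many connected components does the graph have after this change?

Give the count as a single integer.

Initial component count: 3
Add (0,5): endpoints already in same component. Count unchanged: 3.
New component count: 3

Answer: 3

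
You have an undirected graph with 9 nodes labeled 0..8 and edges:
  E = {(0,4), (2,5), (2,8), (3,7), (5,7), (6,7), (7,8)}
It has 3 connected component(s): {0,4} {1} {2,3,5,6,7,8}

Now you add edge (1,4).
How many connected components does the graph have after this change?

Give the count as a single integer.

Answer: 2

Derivation:
Initial component count: 3
Add (1,4): merges two components. Count decreases: 3 -> 2.
New component count: 2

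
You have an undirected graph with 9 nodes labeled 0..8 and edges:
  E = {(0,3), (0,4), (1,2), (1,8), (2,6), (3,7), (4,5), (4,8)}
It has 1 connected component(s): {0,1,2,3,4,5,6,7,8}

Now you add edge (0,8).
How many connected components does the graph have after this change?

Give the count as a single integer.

Answer: 1

Derivation:
Initial component count: 1
Add (0,8): endpoints already in same component. Count unchanged: 1.
New component count: 1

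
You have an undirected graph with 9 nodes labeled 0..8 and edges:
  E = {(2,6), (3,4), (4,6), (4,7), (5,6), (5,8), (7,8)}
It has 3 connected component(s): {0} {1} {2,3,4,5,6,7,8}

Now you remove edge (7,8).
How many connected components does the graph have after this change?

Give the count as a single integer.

Answer: 3

Derivation:
Initial component count: 3
Remove (7,8): not a bridge. Count unchanged: 3.
  After removal, components: {0} {1} {2,3,4,5,6,7,8}
New component count: 3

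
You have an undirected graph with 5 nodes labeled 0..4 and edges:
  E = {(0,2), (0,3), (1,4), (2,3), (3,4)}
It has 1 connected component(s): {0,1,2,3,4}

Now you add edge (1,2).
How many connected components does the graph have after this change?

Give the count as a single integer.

Initial component count: 1
Add (1,2): endpoints already in same component. Count unchanged: 1.
New component count: 1

Answer: 1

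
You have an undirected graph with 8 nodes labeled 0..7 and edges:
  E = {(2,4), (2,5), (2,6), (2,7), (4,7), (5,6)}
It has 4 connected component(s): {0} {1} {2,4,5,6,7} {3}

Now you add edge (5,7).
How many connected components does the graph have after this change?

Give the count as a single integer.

Initial component count: 4
Add (5,7): endpoints already in same component. Count unchanged: 4.
New component count: 4

Answer: 4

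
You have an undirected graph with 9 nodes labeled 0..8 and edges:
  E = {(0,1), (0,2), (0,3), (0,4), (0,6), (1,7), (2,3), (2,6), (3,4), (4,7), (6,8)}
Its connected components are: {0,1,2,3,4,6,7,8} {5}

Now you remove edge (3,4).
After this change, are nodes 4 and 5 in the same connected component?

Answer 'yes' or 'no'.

Initial components: {0,1,2,3,4,6,7,8} {5}
Removing edge (3,4): not a bridge — component count unchanged at 2.
New components: {0,1,2,3,4,6,7,8} {5}
Are 4 and 5 in the same component? no

Answer: no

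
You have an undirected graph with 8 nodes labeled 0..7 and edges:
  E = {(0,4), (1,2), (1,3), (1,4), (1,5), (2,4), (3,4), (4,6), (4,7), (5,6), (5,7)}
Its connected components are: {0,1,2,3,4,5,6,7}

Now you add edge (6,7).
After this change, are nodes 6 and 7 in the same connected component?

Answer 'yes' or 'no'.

Answer: yes

Derivation:
Initial components: {0,1,2,3,4,5,6,7}
Adding edge (6,7): both already in same component {0,1,2,3,4,5,6,7}. No change.
New components: {0,1,2,3,4,5,6,7}
Are 6 and 7 in the same component? yes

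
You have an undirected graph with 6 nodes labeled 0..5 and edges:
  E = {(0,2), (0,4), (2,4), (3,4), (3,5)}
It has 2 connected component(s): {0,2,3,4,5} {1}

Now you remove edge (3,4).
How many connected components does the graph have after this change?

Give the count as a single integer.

Answer: 3

Derivation:
Initial component count: 2
Remove (3,4): it was a bridge. Count increases: 2 -> 3.
  After removal, components: {0,2,4} {1} {3,5}
New component count: 3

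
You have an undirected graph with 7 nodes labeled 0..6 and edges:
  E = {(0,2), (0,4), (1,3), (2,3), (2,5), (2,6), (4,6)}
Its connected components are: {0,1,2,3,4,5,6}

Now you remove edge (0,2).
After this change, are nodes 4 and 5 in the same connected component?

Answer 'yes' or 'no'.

Answer: yes

Derivation:
Initial components: {0,1,2,3,4,5,6}
Removing edge (0,2): not a bridge — component count unchanged at 1.
New components: {0,1,2,3,4,5,6}
Are 4 and 5 in the same component? yes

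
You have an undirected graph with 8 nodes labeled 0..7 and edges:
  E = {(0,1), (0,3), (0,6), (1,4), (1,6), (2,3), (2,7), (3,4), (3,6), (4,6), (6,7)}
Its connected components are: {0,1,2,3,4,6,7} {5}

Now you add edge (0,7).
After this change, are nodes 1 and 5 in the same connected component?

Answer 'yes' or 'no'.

Answer: no

Derivation:
Initial components: {0,1,2,3,4,6,7} {5}
Adding edge (0,7): both already in same component {0,1,2,3,4,6,7}. No change.
New components: {0,1,2,3,4,6,7} {5}
Are 1 and 5 in the same component? no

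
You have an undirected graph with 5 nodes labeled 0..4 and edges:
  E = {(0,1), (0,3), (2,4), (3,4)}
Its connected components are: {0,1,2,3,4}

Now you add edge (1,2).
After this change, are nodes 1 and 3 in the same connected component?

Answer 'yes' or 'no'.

Initial components: {0,1,2,3,4}
Adding edge (1,2): both already in same component {0,1,2,3,4}. No change.
New components: {0,1,2,3,4}
Are 1 and 3 in the same component? yes

Answer: yes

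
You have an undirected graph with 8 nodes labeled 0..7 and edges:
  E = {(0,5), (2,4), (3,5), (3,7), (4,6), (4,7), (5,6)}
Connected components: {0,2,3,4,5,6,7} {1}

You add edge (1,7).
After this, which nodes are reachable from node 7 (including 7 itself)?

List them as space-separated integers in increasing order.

Before: nodes reachable from 7: {0,2,3,4,5,6,7}
Adding (1,7): merges 7's component with another. Reachability grows.
After: nodes reachable from 7: {0,1,2,3,4,5,6,7}

Answer: 0 1 2 3 4 5 6 7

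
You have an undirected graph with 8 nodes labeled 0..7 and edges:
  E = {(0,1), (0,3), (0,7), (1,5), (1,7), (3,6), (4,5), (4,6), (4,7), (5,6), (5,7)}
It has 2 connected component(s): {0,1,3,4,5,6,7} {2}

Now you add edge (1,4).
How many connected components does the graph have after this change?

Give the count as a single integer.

Initial component count: 2
Add (1,4): endpoints already in same component. Count unchanged: 2.
New component count: 2

Answer: 2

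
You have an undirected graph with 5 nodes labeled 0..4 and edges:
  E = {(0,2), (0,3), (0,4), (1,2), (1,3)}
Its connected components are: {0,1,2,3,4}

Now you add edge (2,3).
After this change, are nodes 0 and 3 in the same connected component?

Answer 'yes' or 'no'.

Answer: yes

Derivation:
Initial components: {0,1,2,3,4}
Adding edge (2,3): both already in same component {0,1,2,3,4}. No change.
New components: {0,1,2,3,4}
Are 0 and 3 in the same component? yes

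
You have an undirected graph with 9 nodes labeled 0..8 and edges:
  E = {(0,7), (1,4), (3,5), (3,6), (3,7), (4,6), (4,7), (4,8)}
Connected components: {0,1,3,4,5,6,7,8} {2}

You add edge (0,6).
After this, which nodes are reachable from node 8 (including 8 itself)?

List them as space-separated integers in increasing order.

Before: nodes reachable from 8: {0,1,3,4,5,6,7,8}
Adding (0,6): both endpoints already in same component. Reachability from 8 unchanged.
After: nodes reachable from 8: {0,1,3,4,5,6,7,8}

Answer: 0 1 3 4 5 6 7 8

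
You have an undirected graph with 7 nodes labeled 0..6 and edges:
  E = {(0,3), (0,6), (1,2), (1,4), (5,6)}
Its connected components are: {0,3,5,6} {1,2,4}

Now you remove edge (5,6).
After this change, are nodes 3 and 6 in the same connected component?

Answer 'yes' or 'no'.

Initial components: {0,3,5,6} {1,2,4}
Removing edge (5,6): it was a bridge — component count 2 -> 3.
New components: {0,3,6} {1,2,4} {5}
Are 3 and 6 in the same component? yes

Answer: yes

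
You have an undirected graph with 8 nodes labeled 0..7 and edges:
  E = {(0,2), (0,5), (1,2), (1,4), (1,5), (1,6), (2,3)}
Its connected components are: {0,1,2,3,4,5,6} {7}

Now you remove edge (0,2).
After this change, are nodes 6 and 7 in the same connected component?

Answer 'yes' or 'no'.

Initial components: {0,1,2,3,4,5,6} {7}
Removing edge (0,2): not a bridge — component count unchanged at 2.
New components: {0,1,2,3,4,5,6} {7}
Are 6 and 7 in the same component? no

Answer: no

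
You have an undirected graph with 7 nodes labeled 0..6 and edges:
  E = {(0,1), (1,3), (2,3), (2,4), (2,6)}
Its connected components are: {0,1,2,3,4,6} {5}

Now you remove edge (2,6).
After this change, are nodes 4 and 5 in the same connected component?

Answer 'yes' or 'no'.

Answer: no

Derivation:
Initial components: {0,1,2,3,4,6} {5}
Removing edge (2,6): it was a bridge — component count 2 -> 3.
New components: {0,1,2,3,4} {5} {6}
Are 4 and 5 in the same component? no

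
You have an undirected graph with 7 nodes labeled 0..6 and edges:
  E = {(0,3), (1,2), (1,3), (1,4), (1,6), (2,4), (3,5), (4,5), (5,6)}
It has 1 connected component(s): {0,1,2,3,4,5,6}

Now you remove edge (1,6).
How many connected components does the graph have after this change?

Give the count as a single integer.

Initial component count: 1
Remove (1,6): not a bridge. Count unchanged: 1.
  After removal, components: {0,1,2,3,4,5,6}
New component count: 1

Answer: 1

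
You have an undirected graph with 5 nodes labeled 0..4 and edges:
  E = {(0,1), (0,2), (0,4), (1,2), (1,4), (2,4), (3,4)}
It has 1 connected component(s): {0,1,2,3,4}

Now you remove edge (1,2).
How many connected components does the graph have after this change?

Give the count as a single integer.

Answer: 1

Derivation:
Initial component count: 1
Remove (1,2): not a bridge. Count unchanged: 1.
  After removal, components: {0,1,2,3,4}
New component count: 1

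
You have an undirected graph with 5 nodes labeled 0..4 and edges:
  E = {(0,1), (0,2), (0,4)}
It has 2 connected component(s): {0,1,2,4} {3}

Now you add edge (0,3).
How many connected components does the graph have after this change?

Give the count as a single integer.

Answer: 1

Derivation:
Initial component count: 2
Add (0,3): merges two components. Count decreases: 2 -> 1.
New component count: 1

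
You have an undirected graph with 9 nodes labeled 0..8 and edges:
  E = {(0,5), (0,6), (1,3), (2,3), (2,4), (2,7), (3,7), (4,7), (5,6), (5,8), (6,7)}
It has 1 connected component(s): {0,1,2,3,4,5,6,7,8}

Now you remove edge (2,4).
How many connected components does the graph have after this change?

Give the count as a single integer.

Initial component count: 1
Remove (2,4): not a bridge. Count unchanged: 1.
  After removal, components: {0,1,2,3,4,5,6,7,8}
New component count: 1

Answer: 1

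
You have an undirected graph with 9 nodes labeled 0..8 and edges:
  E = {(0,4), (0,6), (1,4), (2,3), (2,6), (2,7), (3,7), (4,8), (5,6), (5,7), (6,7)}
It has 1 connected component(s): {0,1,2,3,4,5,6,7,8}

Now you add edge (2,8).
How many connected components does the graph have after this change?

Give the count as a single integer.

Initial component count: 1
Add (2,8): endpoints already in same component. Count unchanged: 1.
New component count: 1

Answer: 1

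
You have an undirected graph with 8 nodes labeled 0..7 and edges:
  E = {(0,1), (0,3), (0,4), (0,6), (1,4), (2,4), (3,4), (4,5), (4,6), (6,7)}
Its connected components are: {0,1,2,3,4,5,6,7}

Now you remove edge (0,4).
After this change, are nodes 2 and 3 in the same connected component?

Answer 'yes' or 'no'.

Initial components: {0,1,2,3,4,5,6,7}
Removing edge (0,4): not a bridge — component count unchanged at 1.
New components: {0,1,2,3,4,5,6,7}
Are 2 and 3 in the same component? yes

Answer: yes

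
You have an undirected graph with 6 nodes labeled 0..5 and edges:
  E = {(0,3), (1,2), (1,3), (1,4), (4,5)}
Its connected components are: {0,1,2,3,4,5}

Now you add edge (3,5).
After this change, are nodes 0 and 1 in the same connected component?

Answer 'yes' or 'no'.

Initial components: {0,1,2,3,4,5}
Adding edge (3,5): both already in same component {0,1,2,3,4,5}. No change.
New components: {0,1,2,3,4,5}
Are 0 and 1 in the same component? yes

Answer: yes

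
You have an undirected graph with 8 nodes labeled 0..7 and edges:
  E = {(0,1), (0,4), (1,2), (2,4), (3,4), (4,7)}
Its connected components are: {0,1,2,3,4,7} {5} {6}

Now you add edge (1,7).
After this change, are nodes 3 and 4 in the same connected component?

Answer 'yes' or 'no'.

Initial components: {0,1,2,3,4,7} {5} {6}
Adding edge (1,7): both already in same component {0,1,2,3,4,7}. No change.
New components: {0,1,2,3,4,7} {5} {6}
Are 3 and 4 in the same component? yes

Answer: yes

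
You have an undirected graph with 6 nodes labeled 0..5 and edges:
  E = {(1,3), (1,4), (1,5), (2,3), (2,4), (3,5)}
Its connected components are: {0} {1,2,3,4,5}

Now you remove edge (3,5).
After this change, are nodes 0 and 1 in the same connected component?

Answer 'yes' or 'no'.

Initial components: {0} {1,2,3,4,5}
Removing edge (3,5): not a bridge — component count unchanged at 2.
New components: {0} {1,2,3,4,5}
Are 0 and 1 in the same component? no

Answer: no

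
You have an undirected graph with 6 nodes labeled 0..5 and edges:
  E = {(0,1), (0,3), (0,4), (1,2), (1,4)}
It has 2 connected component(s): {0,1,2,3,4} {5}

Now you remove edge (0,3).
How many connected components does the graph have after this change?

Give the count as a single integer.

Initial component count: 2
Remove (0,3): it was a bridge. Count increases: 2 -> 3.
  After removal, components: {0,1,2,4} {3} {5}
New component count: 3

Answer: 3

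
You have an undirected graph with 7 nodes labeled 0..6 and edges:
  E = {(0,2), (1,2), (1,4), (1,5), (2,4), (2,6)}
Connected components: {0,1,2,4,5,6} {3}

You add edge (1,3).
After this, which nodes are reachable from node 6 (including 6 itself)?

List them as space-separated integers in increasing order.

Answer: 0 1 2 3 4 5 6

Derivation:
Before: nodes reachable from 6: {0,1,2,4,5,6}
Adding (1,3): merges 6's component with another. Reachability grows.
After: nodes reachable from 6: {0,1,2,3,4,5,6}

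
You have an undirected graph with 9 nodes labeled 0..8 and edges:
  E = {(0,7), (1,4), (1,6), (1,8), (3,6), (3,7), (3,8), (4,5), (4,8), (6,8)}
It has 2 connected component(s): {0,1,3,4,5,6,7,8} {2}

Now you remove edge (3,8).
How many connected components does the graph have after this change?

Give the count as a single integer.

Answer: 2

Derivation:
Initial component count: 2
Remove (3,8): not a bridge. Count unchanged: 2.
  After removal, components: {0,1,3,4,5,6,7,8} {2}
New component count: 2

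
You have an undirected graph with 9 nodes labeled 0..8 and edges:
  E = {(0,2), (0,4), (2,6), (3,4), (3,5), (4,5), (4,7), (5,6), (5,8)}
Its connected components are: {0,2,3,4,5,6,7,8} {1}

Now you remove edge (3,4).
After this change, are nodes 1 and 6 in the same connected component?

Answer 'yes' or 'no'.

Initial components: {0,2,3,4,5,6,7,8} {1}
Removing edge (3,4): not a bridge — component count unchanged at 2.
New components: {0,2,3,4,5,6,7,8} {1}
Are 1 and 6 in the same component? no

Answer: no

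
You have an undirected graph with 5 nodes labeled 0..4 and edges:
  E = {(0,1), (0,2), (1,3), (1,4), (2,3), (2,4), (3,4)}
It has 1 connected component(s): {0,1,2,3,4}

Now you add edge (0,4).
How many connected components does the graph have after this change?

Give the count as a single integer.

Initial component count: 1
Add (0,4): endpoints already in same component. Count unchanged: 1.
New component count: 1

Answer: 1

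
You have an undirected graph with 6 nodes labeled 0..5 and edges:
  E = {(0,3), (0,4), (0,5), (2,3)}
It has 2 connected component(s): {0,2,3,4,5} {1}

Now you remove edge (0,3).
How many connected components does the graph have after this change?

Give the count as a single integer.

Answer: 3

Derivation:
Initial component count: 2
Remove (0,3): it was a bridge. Count increases: 2 -> 3.
  After removal, components: {0,4,5} {1} {2,3}
New component count: 3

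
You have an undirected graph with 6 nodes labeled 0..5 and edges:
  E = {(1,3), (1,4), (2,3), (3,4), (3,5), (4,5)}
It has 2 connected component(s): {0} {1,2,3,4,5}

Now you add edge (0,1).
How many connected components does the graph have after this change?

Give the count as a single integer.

Answer: 1

Derivation:
Initial component count: 2
Add (0,1): merges two components. Count decreases: 2 -> 1.
New component count: 1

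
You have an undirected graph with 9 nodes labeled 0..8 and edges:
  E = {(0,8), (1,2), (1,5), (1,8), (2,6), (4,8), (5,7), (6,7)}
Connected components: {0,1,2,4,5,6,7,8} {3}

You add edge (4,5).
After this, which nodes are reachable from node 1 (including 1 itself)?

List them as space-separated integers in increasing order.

Answer: 0 1 2 4 5 6 7 8

Derivation:
Before: nodes reachable from 1: {0,1,2,4,5,6,7,8}
Adding (4,5): both endpoints already in same component. Reachability from 1 unchanged.
After: nodes reachable from 1: {0,1,2,4,5,6,7,8}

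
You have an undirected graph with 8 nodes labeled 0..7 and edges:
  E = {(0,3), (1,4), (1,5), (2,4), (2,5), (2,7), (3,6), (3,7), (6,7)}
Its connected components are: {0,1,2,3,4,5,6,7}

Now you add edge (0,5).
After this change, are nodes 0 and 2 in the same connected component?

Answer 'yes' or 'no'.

Initial components: {0,1,2,3,4,5,6,7}
Adding edge (0,5): both already in same component {0,1,2,3,4,5,6,7}. No change.
New components: {0,1,2,3,4,5,6,7}
Are 0 and 2 in the same component? yes

Answer: yes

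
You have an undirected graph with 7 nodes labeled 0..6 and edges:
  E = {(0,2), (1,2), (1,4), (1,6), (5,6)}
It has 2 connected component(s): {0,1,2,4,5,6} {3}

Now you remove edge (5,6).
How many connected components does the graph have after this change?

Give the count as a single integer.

Initial component count: 2
Remove (5,6): it was a bridge. Count increases: 2 -> 3.
  After removal, components: {0,1,2,4,6} {3} {5}
New component count: 3

Answer: 3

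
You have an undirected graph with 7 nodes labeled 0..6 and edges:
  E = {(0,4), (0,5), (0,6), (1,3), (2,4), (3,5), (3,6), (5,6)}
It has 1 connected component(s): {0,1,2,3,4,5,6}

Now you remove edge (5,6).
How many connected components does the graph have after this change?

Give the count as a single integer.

Initial component count: 1
Remove (5,6): not a bridge. Count unchanged: 1.
  After removal, components: {0,1,2,3,4,5,6}
New component count: 1

Answer: 1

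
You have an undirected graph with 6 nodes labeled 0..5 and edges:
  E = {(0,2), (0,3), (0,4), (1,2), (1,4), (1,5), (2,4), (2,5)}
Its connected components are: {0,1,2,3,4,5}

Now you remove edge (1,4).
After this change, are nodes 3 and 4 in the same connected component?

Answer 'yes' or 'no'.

Answer: yes

Derivation:
Initial components: {0,1,2,3,4,5}
Removing edge (1,4): not a bridge — component count unchanged at 1.
New components: {0,1,2,3,4,5}
Are 3 and 4 in the same component? yes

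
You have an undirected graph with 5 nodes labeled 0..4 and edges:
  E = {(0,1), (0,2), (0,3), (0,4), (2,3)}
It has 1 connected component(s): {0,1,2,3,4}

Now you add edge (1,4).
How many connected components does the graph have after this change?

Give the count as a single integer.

Answer: 1

Derivation:
Initial component count: 1
Add (1,4): endpoints already in same component. Count unchanged: 1.
New component count: 1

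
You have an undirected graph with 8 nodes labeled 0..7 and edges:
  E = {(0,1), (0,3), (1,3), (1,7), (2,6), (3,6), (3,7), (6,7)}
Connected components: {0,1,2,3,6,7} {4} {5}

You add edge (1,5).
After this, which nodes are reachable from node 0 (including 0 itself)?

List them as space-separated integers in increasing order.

Answer: 0 1 2 3 5 6 7

Derivation:
Before: nodes reachable from 0: {0,1,2,3,6,7}
Adding (1,5): merges 0's component with another. Reachability grows.
After: nodes reachable from 0: {0,1,2,3,5,6,7}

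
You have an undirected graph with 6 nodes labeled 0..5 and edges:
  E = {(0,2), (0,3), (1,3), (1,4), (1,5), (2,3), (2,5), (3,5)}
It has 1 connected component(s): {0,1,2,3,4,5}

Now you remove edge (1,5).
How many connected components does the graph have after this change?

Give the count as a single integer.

Answer: 1

Derivation:
Initial component count: 1
Remove (1,5): not a bridge. Count unchanged: 1.
  After removal, components: {0,1,2,3,4,5}
New component count: 1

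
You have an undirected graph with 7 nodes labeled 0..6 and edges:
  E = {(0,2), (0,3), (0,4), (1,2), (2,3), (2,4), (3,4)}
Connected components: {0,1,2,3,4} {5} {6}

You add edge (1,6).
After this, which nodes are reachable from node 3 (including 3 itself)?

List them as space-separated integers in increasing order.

Before: nodes reachable from 3: {0,1,2,3,4}
Adding (1,6): merges 3's component with another. Reachability grows.
After: nodes reachable from 3: {0,1,2,3,4,6}

Answer: 0 1 2 3 4 6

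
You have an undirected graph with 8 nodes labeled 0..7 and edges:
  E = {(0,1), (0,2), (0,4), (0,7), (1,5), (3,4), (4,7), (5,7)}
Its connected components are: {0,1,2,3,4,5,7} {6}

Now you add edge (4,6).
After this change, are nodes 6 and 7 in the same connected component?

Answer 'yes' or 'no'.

Initial components: {0,1,2,3,4,5,7} {6}
Adding edge (4,6): merges {0,1,2,3,4,5,7} and {6}.
New components: {0,1,2,3,4,5,6,7}
Are 6 and 7 in the same component? yes

Answer: yes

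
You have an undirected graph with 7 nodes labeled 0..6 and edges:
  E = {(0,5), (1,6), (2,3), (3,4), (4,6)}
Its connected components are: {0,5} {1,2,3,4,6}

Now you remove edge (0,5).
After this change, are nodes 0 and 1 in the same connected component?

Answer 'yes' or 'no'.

Initial components: {0,5} {1,2,3,4,6}
Removing edge (0,5): it was a bridge — component count 2 -> 3.
New components: {0} {1,2,3,4,6} {5}
Are 0 and 1 in the same component? no

Answer: no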